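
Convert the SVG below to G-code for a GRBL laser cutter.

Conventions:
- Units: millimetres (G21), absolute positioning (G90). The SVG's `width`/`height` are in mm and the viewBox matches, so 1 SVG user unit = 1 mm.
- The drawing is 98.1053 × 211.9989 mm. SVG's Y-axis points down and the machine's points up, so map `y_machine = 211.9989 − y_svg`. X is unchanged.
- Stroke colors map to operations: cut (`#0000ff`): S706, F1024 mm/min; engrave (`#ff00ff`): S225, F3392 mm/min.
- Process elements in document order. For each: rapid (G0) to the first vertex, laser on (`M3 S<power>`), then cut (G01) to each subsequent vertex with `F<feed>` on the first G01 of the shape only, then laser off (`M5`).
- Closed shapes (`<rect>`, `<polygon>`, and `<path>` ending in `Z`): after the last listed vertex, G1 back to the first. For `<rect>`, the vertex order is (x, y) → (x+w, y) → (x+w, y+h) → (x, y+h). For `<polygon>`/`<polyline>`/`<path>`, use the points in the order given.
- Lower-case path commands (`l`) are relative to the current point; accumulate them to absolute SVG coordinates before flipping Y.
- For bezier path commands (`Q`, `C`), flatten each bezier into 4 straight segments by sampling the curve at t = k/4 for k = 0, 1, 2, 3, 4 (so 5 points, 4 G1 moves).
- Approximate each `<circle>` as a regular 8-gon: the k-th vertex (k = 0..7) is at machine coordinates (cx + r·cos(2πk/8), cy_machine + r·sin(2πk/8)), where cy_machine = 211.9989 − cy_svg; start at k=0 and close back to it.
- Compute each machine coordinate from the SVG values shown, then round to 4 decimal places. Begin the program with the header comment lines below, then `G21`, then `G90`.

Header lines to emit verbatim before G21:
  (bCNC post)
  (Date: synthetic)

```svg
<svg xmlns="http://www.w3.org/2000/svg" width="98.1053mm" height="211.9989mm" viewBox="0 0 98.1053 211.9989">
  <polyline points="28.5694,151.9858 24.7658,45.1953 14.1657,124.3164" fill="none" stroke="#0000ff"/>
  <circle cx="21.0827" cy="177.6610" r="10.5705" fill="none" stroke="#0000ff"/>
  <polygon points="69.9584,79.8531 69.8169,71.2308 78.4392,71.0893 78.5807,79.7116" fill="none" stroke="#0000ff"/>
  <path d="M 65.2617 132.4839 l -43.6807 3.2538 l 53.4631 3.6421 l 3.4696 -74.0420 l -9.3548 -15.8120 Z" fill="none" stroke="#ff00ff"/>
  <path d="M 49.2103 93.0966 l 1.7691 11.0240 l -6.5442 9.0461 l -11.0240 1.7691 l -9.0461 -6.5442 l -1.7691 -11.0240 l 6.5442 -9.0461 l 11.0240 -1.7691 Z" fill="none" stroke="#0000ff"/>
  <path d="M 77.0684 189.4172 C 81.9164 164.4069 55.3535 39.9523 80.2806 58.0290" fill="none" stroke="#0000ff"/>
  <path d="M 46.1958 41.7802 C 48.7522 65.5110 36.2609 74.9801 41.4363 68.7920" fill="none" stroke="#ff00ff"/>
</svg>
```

(bCNC post)
(Date: synthetic)
G21
G90
G0 X28.5694 Y60.0131
M3 S706
G01 X24.7658 Y166.8036 F1024
G01 X14.1657 Y87.6825
M5
G0 X31.6532 Y34.3379
M3 S706
G01 X28.5572 Y41.8124 F1024
G01 X21.0827 Y44.9084
G01 X13.6082 Y41.8124
G01 X10.5122 Y34.3379
G01 X13.6082 Y26.8634
G01 X21.0827 Y23.7674
G01 X28.5572 Y26.8634
G01 X31.6532 Y34.3379
M5
G0 X69.9584 Y132.1458
M3 S706
G01 X69.8169 Y140.7681 F1024
G01 X78.4392 Y140.9096
G01 X78.5807 Y132.2873
G01 X69.9584 Y132.1458
M5
G0 X65.2617 Y79.5150
M3 S225
G01 X21.5810 Y76.2612 F3392
G01 X75.0441 Y72.6191
G01 X78.5137 Y146.6611
G01 X69.1589 Y162.4731
G01 X65.2617 Y79.5150
M5
G0 X49.2103 Y118.9023
M3 S706
G01 X50.9794 Y107.8783 F1024
G01 X44.4352 Y98.8322
G01 X33.4112 Y97.0631
G01 X24.3651 Y103.6073
G01 X22.5960 Y114.6313
G01 X29.1402 Y123.6774
G01 X40.1642 Y125.4465
G01 X49.2103 Y118.9023
M5
G0 X77.0684 Y22.5817
M3 S706
G01 X76.1102 Y56.2044 F1024
G01 X71.1448 Y104.4334
G01 X69.9443 Y144.5837
G01 X80.2806 Y153.9699
M5
G0 X46.1958 Y170.2187
M3 S225
G01 X45.8028 Y155.1165 F3392
G01 X42.8339 Y145.4932
G01 X40.3561 Y141.4797
G01 X41.4363 Y143.2069
M5

viewBox `0 0 98.1053 211.9989` with mm width/height → 1 unit = 1 mm. Flip: y_m = 211.9989 − y_svg.

**Shape 1** — `<polyline>` open polyline, stroke `#0000ff` → cut (S706, F1024). Machine vertices: (28.5694,60.0131) → (24.7658,166.8036) → (14.1657,87.6825). Open path.

**Shape 2** — `<circle>` circle, stroke `#0000ff` → cut (S706, F1024). Machine vertices: (31.6532,34.3379) → (28.5572,41.8124) → (21.0827,44.9084) → (13.6082,41.8124) → (10.5122,34.3379) → (13.6082,26.8634) → (21.0827,23.7674) → (28.5572,26.8634) → (31.6532,34.3379). Closed: final G1 returns to the first vertex.

**Shape 3** — `<polygon>` regular polygon, stroke `#0000ff` → cut (S706, F1024). Machine vertices: (69.9584,132.1458) → (69.8169,140.7681) → (78.4392,140.9096) → (78.5807,132.2873) → (69.9584,132.1458). Closed: final G1 returns to the first vertex.

**Shape 4** — `<path>` closed polygon, stroke `#ff00ff` → engrave (S225, F3392). Machine vertices: (65.2617,79.5150) → (21.5810,76.2612) → (75.0441,72.6191) → (78.5137,146.6611) → (69.1589,162.4731) → (65.2617,79.5150). Closed: final G1 returns to the first vertex.

**Shape 5** — `<path>` regular polygon, stroke `#0000ff` → cut (S706, F1024). Machine vertices: (49.2103,118.9023) → (50.9794,107.8783) → (44.4352,98.8322) → (33.4112,97.0631) → (24.3651,103.6073) → (22.5960,114.6313) → (29.1402,123.6774) → (40.1642,125.4465) → (49.2103,118.9023). Closed: final G1 returns to the first vertex.

**Shape 6** — `<path>` cubic bezier, stroke `#0000ff` → cut (S706, F1024). Control points (SVG): P0=(77.0684,189.4172), P1=(81.9164,164.4069), P2=(55.3535,39.9523), P3=(80.2806,58.0290); sampled at t=k/4. Machine vertices: (77.0684,22.5817) → (76.1102,56.2044) → (71.1448,104.4334) → (69.9443,144.5837) → (80.2806,153.9699). Open path.

**Shape 7** — `<path>` cubic bezier, stroke `#ff00ff` → engrave (S225, F3392). Control points (SVG): P0=(46.1958,41.7802), P1=(48.7522,65.5110), P2=(36.2609,74.9801), P3=(41.4363,68.7920); sampled at t=k/4. Machine vertices: (46.1958,170.2187) → (45.8028,155.1165) → (42.8339,145.4932) → (40.3561,141.4797) → (41.4363,143.2069). Open path.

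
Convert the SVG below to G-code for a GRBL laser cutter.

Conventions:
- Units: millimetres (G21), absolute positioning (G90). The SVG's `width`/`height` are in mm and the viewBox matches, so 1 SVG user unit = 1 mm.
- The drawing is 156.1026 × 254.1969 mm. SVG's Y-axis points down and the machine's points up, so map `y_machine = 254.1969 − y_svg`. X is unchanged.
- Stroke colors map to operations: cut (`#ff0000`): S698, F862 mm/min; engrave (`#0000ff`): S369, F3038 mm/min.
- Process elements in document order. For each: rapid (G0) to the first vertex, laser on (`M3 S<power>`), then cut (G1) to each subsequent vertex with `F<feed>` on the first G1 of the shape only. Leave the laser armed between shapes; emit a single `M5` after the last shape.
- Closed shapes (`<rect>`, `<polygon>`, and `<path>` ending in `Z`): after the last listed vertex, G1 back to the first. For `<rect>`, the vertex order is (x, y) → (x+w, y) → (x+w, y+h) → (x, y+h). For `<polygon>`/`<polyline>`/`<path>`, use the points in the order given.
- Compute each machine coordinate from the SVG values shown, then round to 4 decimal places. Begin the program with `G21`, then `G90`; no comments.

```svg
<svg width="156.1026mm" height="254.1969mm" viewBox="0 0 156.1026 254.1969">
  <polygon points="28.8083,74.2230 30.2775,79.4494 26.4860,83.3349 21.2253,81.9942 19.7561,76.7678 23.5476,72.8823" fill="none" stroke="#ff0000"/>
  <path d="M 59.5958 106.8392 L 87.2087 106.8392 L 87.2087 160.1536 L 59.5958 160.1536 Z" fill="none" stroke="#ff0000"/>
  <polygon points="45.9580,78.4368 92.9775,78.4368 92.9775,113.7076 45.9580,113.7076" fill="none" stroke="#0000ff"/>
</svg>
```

Since the viewBox matches the mm dimensions, user units are millimetres directly. The only transform is the Y-flip y_m = 254.1969 − y_svg.

Shape 1 is a regular polygon drawn with `<polygon>`. Its stroke #ff0000 means cut at S698, F862. After flipping Y the toolpath is (28.8083,179.9739) → (30.2775,174.7475) → (26.4860,170.8620) → (21.2253,172.2027) → (19.7561,177.4291) → (23.5476,181.3146) → (28.8083,179.9739), returning to the start.

Shape 2 is a rectangle drawn with `<path>`. Its stroke #ff0000 means cut at S698, F862. After flipping Y the toolpath is (59.5958,147.3577) → (87.2087,147.3577) → (87.2087,94.0433) → (59.5958,94.0433) → (59.5958,147.3577), returning to the start.

Shape 3 is a rectangle drawn with `<polygon>`. Its stroke #0000ff means engrave at S369, F3038. After flipping Y the toolpath is (45.9580,175.7601) → (92.9775,175.7601) → (92.9775,140.4893) → (45.9580,140.4893) → (45.9580,175.7601), returning to the start.

G21
G90
G0 X28.8083 Y179.9739
M3 S698
G1 X30.2775 Y174.7475 F862
G1 X26.4860 Y170.8620
G1 X21.2253 Y172.2027
G1 X19.7561 Y177.4291
G1 X23.5476 Y181.3146
G1 X28.8083 Y179.9739
G0 X59.5958 Y147.3577
M3 S698
G1 X87.2087 Y147.3577 F862
G1 X87.2087 Y94.0433
G1 X59.5958 Y94.0433
G1 X59.5958 Y147.3577
G0 X45.9580 Y175.7601
M3 S369
G1 X92.9775 Y175.7601 F3038
G1 X92.9775 Y140.4893
G1 X45.9580 Y140.4893
G1 X45.9580 Y175.7601
M5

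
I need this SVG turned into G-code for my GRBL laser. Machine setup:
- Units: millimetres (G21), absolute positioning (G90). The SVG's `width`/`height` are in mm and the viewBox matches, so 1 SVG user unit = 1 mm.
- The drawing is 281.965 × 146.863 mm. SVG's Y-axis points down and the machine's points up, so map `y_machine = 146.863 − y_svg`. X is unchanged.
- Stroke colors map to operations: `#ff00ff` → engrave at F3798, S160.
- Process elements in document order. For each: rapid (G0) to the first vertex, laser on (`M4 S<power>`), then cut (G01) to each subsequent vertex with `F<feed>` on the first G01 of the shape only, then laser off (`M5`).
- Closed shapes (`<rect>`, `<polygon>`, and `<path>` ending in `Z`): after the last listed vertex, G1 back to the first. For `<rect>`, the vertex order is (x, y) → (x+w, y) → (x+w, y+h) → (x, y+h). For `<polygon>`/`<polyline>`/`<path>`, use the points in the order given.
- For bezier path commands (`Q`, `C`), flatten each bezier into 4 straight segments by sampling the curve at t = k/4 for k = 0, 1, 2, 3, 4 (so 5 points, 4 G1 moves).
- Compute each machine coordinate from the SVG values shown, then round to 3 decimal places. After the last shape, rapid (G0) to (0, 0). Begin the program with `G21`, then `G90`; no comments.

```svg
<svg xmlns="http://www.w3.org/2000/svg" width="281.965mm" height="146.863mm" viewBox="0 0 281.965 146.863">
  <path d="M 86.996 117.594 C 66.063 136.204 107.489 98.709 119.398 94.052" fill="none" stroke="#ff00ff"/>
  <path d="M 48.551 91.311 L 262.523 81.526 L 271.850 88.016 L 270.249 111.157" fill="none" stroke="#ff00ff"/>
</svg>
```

viewBox `0 0 281.965 146.863` with mm width/height → 1 unit = 1 mm. Flip: y_m = 146.863 − y_svg.

**Shape 1** — `<path>` cubic bezier, stroke `#ff00ff` → engrave (S160, F3798). Control points (SVG): P0=(86.996,117.594), P1=(66.063,136.204), P2=(107.489,98.709), P3=(119.398,94.052); sampled at t=k/4. Machine vertices: (86.996,29.269) → (81.553,24.441) → (90.881,32.315) → (106.367,44.551) → (119.398,52.811). Open path.

**Shape 2** — `<path>` open polyline, stroke `#ff00ff` → engrave (S160, F3798). Machine vertices: (48.551,55.552) → (262.523,65.337) → (271.850,58.847) → (270.249,35.706). Open path.

G21
G90
G0 X86.996 Y29.269
M4 S160
G01 X81.553 Y24.441 F3798
G01 X90.881 Y32.315
G01 X106.367 Y44.551
G01 X119.398 Y52.811
M5
G0 X48.551 Y55.552
M4 S160
G01 X262.523 Y65.337 F3798
G01 X271.850 Y58.847
G01 X270.249 Y35.706
M5
G0 X0.000 Y0.000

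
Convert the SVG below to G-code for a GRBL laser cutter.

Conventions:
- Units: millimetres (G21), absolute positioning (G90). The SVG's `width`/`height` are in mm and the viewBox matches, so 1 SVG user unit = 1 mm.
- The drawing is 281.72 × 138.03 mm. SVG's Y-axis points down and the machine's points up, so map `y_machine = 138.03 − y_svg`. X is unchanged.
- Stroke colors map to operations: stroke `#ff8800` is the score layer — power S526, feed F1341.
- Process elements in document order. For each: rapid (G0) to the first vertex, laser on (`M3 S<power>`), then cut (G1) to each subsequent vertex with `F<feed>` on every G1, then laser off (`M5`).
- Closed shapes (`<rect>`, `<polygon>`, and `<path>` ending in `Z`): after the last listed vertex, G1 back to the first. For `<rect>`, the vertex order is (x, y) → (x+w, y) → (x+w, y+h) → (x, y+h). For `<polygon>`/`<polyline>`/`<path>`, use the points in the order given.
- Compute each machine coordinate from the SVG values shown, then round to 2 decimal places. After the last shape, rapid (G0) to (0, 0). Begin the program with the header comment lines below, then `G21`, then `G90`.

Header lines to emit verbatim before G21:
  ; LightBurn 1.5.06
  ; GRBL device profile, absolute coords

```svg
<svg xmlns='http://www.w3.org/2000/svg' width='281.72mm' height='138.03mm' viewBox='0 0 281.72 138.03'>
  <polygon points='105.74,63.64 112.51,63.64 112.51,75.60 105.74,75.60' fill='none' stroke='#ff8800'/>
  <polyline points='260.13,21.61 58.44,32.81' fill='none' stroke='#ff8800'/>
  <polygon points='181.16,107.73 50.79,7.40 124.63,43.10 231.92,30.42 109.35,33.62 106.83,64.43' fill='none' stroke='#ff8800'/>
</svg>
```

1 u = 1 mm; y_m = 138.03 − y.

[1] `<polygon>` rectangle, #ff8800→score S526 F1341: (105.74,74.39) → (112.51,74.39) → (112.51,62.43) → (105.74,62.43) → (105.74,74.39) (closed)

[2] `<polyline>` line segment, #ff8800→score S526 F1341: (260.13,116.42) → (58.44,105.22)

[3] `<polygon>` closed polygon, #ff8800→score S526 F1341: (181.16,30.30) → (50.79,130.63) → (124.63,94.93) → (231.92,107.61) → (109.35,104.41) → (106.83,73.60) → (181.16,30.30) (closed)

; LightBurn 1.5.06
; GRBL device profile, absolute coords
G21
G90
G0 X105.74 Y74.39
M3 S526
G1 X112.51 Y74.39 F1341
G1 X112.51 Y62.43 F1341
G1 X105.74 Y62.43 F1341
G1 X105.74 Y74.39 F1341
M5
G0 X260.13 Y116.42
M3 S526
G1 X58.44 Y105.22 F1341
M5
G0 X181.16 Y30.30
M3 S526
G1 X50.79 Y130.63 F1341
G1 X124.63 Y94.93 F1341
G1 X231.92 Y107.61 F1341
G1 X109.35 Y104.41 F1341
G1 X106.83 Y73.60 F1341
G1 X181.16 Y30.30 F1341
M5
G0 X0.00 Y0.00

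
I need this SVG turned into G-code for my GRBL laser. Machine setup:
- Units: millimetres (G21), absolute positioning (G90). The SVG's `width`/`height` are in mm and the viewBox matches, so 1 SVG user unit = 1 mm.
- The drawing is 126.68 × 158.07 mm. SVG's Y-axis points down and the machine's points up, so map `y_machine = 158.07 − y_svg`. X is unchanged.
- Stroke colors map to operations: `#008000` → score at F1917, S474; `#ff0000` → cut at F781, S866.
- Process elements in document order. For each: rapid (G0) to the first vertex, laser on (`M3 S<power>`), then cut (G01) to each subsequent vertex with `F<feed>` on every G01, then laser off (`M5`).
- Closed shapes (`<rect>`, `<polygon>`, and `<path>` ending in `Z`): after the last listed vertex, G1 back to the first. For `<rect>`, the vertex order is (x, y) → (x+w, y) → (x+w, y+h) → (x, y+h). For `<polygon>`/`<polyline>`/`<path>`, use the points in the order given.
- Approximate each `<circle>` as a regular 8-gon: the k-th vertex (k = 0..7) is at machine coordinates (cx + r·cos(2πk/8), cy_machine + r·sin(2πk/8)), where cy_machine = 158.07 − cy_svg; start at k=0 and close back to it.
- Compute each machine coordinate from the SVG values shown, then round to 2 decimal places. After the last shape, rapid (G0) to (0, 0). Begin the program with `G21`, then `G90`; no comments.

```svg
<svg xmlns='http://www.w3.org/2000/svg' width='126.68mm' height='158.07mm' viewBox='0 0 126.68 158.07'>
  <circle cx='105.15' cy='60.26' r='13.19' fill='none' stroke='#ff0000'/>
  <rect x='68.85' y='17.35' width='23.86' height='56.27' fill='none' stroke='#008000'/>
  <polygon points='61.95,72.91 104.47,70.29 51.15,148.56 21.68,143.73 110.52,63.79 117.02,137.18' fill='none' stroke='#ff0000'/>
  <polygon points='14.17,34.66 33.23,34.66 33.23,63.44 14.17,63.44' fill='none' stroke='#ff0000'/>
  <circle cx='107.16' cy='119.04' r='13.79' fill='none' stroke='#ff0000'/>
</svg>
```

viewBox `0 0 126.68 158.07` with mm width/height → 1 unit = 1 mm. Flip: y_m = 158.07 − y_svg.

**Shape 1** — `<circle>` circle, stroke `#ff0000` → cut (S866, F781). Machine vertices: (118.34,97.81) → (114.48,107.14) → (105.15,111.00) → (95.82,107.14) → (91.96,97.81) → (95.82,88.48) → (105.15,84.62) → (114.48,88.48) → (118.34,97.81). Closed: final G1 returns to the first vertex.

**Shape 2** — `<rect>` rectangle, stroke `#008000` → score (S474, F1917). Machine vertices: (68.85,140.72) → (92.71,140.72) → (92.71,84.45) → (68.85,84.45) → (68.85,140.72). Closed: final G1 returns to the first vertex.

**Shape 3** — `<polygon>` closed polygon, stroke `#ff0000` → cut (S866, F781). Machine vertices: (61.95,85.16) → (104.47,87.78) → (51.15,9.51) → (21.68,14.34) → (110.52,94.28) → (117.02,20.89) → (61.95,85.16). Closed: final G1 returns to the first vertex.

**Shape 4** — `<polygon>` rectangle, stroke `#ff0000` → cut (S866, F781). Machine vertices: (14.17,123.41) → (33.23,123.41) → (33.23,94.63) → (14.17,94.63) → (14.17,123.41). Closed: final G1 returns to the first vertex.

**Shape 5** — `<circle>` circle, stroke `#ff0000` → cut (S866, F781). Machine vertices: (120.95,39.03) → (116.91,48.78) → (107.16,52.82) → (97.41,48.78) → (93.37,39.03) → (97.41,29.28) → (107.16,25.24) → (116.91,29.28) → (120.95,39.03). Closed: final G1 returns to the first vertex.

G21
G90
G0 X118.34 Y97.81
M3 S866
G01 X114.48 Y107.14 F781
G01 X105.15 Y111.00 F781
G01 X95.82 Y107.14 F781
G01 X91.96 Y97.81 F781
G01 X95.82 Y88.48 F781
G01 X105.15 Y84.62 F781
G01 X114.48 Y88.48 F781
G01 X118.34 Y97.81 F781
M5
G0 X68.85 Y140.72
M3 S474
G01 X92.71 Y140.72 F1917
G01 X92.71 Y84.45 F1917
G01 X68.85 Y84.45 F1917
G01 X68.85 Y140.72 F1917
M5
G0 X61.95 Y85.16
M3 S866
G01 X104.47 Y87.78 F781
G01 X51.15 Y9.51 F781
G01 X21.68 Y14.34 F781
G01 X110.52 Y94.28 F781
G01 X117.02 Y20.89 F781
G01 X61.95 Y85.16 F781
M5
G0 X14.17 Y123.41
M3 S866
G01 X33.23 Y123.41 F781
G01 X33.23 Y94.63 F781
G01 X14.17 Y94.63 F781
G01 X14.17 Y123.41 F781
M5
G0 X120.95 Y39.03
M3 S866
G01 X116.91 Y48.78 F781
G01 X107.16 Y52.82 F781
G01 X97.41 Y48.78 F781
G01 X93.37 Y39.03 F781
G01 X97.41 Y29.28 F781
G01 X107.16 Y25.24 F781
G01 X116.91 Y29.28 F781
G01 X120.95 Y39.03 F781
M5
G0 X0.00 Y0.00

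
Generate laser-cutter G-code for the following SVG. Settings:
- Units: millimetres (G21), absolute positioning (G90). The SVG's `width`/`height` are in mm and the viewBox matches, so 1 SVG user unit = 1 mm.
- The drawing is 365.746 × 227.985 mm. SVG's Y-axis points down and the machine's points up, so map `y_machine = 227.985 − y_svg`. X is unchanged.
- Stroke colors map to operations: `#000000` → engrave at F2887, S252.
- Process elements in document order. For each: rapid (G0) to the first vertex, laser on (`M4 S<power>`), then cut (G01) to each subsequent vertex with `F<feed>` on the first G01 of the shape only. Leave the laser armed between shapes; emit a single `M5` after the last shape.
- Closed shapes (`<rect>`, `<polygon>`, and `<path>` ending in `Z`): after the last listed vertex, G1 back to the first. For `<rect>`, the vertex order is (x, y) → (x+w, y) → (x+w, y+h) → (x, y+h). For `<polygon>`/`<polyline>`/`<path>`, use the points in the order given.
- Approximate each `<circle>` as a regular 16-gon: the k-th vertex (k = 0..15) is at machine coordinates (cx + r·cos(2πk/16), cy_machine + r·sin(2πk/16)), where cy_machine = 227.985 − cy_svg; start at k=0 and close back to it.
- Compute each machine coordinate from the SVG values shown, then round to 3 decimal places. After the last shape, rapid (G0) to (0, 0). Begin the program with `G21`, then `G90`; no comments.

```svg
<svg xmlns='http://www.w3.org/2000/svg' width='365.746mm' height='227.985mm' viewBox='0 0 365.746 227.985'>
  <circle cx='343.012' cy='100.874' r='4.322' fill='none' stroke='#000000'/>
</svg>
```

Since the viewBox matches the mm dimensions, user units are millimetres directly. The only transform is the Y-flip y_m = 227.985 − y_svg.

Shape 1 is a circle drawn with `<circle>`. Its stroke #000000 means engrave at S252, F2887. After flipping Y the toolpath is (347.334,127.111) → (347.005,128.765) → (346.068,130.167) → (344.666,131.104) → (343.012,131.433) → (341.358,131.104) → (339.956,130.167) → (339.019,128.765) → (338.690,127.111) → (339.019,125.457) → (339.956,124.055) → (341.358,123.118) → (343.012,122.789) → (344.666,123.118) → (346.068,124.055) → (347.005,125.457) → (347.334,127.111), returning to the start.

G21
G90
G0 X347.334 Y127.111
M4 S252
G01 X347.005 Y128.765 F2887
G01 X346.068 Y130.167
G01 X344.666 Y131.104
G01 X343.012 Y131.433
G01 X341.358 Y131.104
G01 X339.956 Y130.167
G01 X339.019 Y128.765
G01 X338.690 Y127.111
G01 X339.019 Y125.457
G01 X339.956 Y124.055
G01 X341.358 Y123.118
G01 X343.012 Y122.789
G01 X344.666 Y123.118
G01 X346.068 Y124.055
G01 X347.005 Y125.457
G01 X347.334 Y127.111
M5
G0 X0.000 Y0.000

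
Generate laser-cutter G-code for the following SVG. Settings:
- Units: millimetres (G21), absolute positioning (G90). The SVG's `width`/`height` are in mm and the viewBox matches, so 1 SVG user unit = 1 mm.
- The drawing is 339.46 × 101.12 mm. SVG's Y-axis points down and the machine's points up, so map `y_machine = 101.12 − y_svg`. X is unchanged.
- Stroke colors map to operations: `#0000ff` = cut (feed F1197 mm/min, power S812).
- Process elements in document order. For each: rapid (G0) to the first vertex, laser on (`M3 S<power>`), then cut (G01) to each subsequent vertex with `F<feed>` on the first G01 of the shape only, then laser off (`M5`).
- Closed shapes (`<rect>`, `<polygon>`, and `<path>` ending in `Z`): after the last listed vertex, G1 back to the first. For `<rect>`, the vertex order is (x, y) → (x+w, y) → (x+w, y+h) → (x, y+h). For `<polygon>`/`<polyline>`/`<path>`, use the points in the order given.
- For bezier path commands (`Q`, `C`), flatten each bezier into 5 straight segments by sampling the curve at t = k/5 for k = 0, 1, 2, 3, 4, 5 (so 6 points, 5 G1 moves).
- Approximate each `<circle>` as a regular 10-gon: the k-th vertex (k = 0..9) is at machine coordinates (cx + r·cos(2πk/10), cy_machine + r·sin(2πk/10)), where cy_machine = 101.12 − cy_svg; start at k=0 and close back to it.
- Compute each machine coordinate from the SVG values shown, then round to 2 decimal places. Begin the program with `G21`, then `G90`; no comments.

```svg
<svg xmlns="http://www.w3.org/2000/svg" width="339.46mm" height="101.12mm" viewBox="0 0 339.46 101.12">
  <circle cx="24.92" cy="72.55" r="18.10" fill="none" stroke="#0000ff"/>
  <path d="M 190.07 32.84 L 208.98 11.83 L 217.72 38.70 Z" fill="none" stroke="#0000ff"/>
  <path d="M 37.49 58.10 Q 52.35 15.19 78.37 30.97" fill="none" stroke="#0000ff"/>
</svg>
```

G21
G90
G0 X43.02 Y28.57
M3 S812
G01 X39.56 Y39.21 F1197
G01 X30.51 Y45.78
G01 X19.33 Y45.78
G01 X10.28 Y39.21
G01 X6.82 Y28.57
G01 X10.28 Y17.93
G01 X19.33 Y11.36
G01 X30.51 Y11.36
G01 X39.56 Y17.93
G01 X43.02 Y28.57
M5
G0 X190.07 Y68.28
M3 S812
G01 X208.98 Y89.29 F1197
G01 X217.72 Y62.42
G01 X190.07 Y68.28
M5
G0 X37.49 Y43.02
M3 S812
G01 X43.88 Y57.84 F1197
G01 X51.16 Y67.96
G01 X59.34 Y73.38
G01 X68.41 Y74.11
G01 X78.37 Y70.15
M5

viewBox `0 0 339.46 101.12` with mm width/height → 1 unit = 1 mm. Flip: y_m = 101.12 − y_svg.

**Shape 1** — `<circle>` circle, stroke `#0000ff` → cut (S812, F1197). Machine vertices: (43.02,28.57) → (39.56,39.21) → (30.51,45.78) → (19.33,45.78) → (10.28,39.21) → (6.82,28.57) → (10.28,17.93) → (19.33,11.36) → (30.51,11.36) → (39.56,17.93) → (43.02,28.57). Closed: final G1 returns to the first vertex.

**Shape 2** — `<path>` regular polygon, stroke `#0000ff` → cut (S812, F1197). Machine vertices: (190.07,68.28) → (208.98,89.29) → (217.72,62.42) → (190.07,68.28). Closed: final G1 returns to the first vertex.

**Shape 3** — `<path>` quadratic bezier, stroke `#0000ff` → cut (S812, F1197). Control points (SVG): P0=(37.49,58.10), P1=(52.35,15.19), P2=(78.37,30.97); sampled at t=k/5. Machine vertices: (37.49,43.02) → (43.88,57.84) → (51.16,67.96) → (59.34,73.38) → (68.41,74.11) → (78.37,70.15). Open path.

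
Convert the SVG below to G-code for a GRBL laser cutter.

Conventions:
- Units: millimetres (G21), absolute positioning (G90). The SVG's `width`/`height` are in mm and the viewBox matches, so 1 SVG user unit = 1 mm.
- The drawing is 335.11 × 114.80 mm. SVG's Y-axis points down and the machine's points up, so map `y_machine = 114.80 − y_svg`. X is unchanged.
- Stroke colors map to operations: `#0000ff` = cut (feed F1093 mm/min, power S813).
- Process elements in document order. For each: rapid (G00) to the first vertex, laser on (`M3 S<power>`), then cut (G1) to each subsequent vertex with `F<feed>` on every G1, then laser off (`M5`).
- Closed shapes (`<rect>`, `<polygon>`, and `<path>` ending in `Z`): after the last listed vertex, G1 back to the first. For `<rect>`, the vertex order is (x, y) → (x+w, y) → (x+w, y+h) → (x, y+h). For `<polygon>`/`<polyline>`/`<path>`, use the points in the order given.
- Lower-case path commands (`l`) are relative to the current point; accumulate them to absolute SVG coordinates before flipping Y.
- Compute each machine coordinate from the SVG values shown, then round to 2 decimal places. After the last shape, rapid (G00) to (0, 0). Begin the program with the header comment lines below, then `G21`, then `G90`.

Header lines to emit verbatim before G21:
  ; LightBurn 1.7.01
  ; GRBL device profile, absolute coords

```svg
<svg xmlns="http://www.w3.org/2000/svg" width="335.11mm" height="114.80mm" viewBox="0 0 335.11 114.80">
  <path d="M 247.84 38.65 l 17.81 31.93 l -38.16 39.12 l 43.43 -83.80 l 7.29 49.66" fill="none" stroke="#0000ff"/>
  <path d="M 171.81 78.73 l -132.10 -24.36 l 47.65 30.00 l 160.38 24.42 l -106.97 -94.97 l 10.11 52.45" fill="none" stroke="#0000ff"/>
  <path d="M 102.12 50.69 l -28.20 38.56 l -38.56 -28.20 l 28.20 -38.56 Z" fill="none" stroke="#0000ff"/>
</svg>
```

viewBox `0 0 335.11 114.80` with mm width/height → 1 unit = 1 mm. Flip: y_m = 114.80 − y_svg.

**Shape 1** — `<path>` open polyline, stroke `#0000ff` → cut (S813, F1093). Machine vertices: (247.84,76.15) → (265.65,44.22) → (227.49,5.10) → (270.92,88.90) → (278.21,39.24). Open path.

**Shape 2** — `<path>` open polyline, stroke `#0000ff` → cut (S813, F1093). Machine vertices: (171.81,36.07) → (39.71,60.43) → (87.36,30.43) → (247.74,6.01) → (140.77,100.98) → (150.88,48.53). Open path.

**Shape 3** — `<path>` regular polygon, stroke `#0000ff` → cut (S813, F1093). Machine vertices: (102.12,64.11) → (73.92,25.55) → (35.36,53.75) → (63.56,92.31) → (102.12,64.11). Closed: final G1 returns to the first vertex.

; LightBurn 1.7.01
; GRBL device profile, absolute coords
G21
G90
G00 X247.84 Y76.15
M3 S813
G1 X265.65 Y44.22 F1093
G1 X227.49 Y5.10 F1093
G1 X270.92 Y88.90 F1093
G1 X278.21 Y39.24 F1093
M5
G00 X171.81 Y36.07
M3 S813
G1 X39.71 Y60.43 F1093
G1 X87.36 Y30.43 F1093
G1 X247.74 Y6.01 F1093
G1 X140.77 Y100.98 F1093
G1 X150.88 Y48.53 F1093
M5
G00 X102.12 Y64.11
M3 S813
G1 X73.92 Y25.55 F1093
G1 X35.36 Y53.75 F1093
G1 X63.56 Y92.31 F1093
G1 X102.12 Y64.11 F1093
M5
G00 X0.00 Y0.00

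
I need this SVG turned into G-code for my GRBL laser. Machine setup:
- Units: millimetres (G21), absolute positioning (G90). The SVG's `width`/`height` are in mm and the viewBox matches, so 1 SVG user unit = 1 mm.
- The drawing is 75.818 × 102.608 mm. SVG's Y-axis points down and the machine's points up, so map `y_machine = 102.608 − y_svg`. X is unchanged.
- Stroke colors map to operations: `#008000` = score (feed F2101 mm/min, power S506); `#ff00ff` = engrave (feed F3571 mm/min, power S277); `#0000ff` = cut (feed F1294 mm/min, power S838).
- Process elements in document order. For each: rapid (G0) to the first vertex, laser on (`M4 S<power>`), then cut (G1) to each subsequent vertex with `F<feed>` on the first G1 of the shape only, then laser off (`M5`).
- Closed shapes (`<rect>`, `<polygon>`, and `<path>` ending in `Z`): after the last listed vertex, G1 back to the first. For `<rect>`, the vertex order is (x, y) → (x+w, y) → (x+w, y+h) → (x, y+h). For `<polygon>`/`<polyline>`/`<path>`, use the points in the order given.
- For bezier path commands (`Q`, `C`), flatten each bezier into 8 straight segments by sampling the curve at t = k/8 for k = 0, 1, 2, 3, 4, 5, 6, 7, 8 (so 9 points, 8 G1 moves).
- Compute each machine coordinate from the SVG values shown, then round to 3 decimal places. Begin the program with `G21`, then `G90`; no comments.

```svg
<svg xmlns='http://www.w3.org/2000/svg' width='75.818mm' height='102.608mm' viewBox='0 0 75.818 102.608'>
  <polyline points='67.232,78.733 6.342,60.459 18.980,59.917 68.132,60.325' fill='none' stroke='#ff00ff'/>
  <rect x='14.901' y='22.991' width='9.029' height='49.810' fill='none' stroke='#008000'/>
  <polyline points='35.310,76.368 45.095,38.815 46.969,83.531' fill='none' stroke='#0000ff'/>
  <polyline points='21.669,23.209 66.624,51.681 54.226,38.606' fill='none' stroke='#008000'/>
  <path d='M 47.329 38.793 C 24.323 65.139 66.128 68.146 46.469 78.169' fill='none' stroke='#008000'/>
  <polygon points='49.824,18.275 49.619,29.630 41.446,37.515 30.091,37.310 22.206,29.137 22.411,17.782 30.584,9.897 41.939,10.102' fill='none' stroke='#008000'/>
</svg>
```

1 u = 1 mm; y_m = 102.608 − y.

[1] `<polyline>` open polyline, #ff00ff→engrave S277 F3571: (67.232,23.875) → (6.342,42.149) → (18.980,42.691) → (68.132,42.283)

[2] `<rect>` rectangle, #008000→score S506 F2101: (14.901,79.617) → (23.930,79.617) → (23.930,29.807) → (14.901,29.807) → (14.901,79.617) (closed)

[3] `<polyline>` open polyline, #0000ff→cut S838 F1294: (35.310,26.240) → (45.095,63.793) → (46.969,19.077)

[4] `<polyline>` open polyline, #008000→score S506 F2101: (21.669,79.399) → (66.624,50.927) → (54.226,64.002)

[5] `<path>` cubic bezier, #008000→score S506 F2101: (47.329,63.815) → (41.493,54.970) → (40.254,47.957) → (42.130,42.421) → (45.644,38.006) → (49.314,34.356) → (51.662,31.115) → (51.207,27.928) → (46.469,24.439)

[6] `<polygon>` regular polygon, #008000→score S506 F2101: (49.824,84.333) → (49.619,72.978) → (41.446,65.093) → (30.091,65.298) → (22.206,73.471) → (22.411,84.826) → (30.584,92.711) → (41.939,92.506) → (49.824,84.333) (closed)

G21
G90
G0 X67.232 Y23.875
M4 S277
G1 X6.342 Y42.149 F3571
G1 X18.980 Y42.691
G1 X68.132 Y42.283
M5
G0 X14.901 Y79.617
M4 S506
G1 X23.930 Y79.617 F2101
G1 X23.930 Y29.807
G1 X14.901 Y29.807
G1 X14.901 Y79.617
M5
G0 X35.310 Y26.240
M4 S838
G1 X45.095 Y63.793 F1294
G1 X46.969 Y19.077
M5
G0 X21.669 Y79.399
M4 S506
G1 X66.624 Y50.927 F2101
G1 X54.226 Y64.002
M5
G0 X47.329 Y63.815
M4 S506
G1 X41.493 Y54.970 F2101
G1 X40.254 Y47.957
G1 X42.130 Y42.421
G1 X45.644 Y38.006
G1 X49.314 Y34.356
G1 X51.662 Y31.115
G1 X51.207 Y27.928
G1 X46.469 Y24.439
M5
G0 X49.824 Y84.333
M4 S506
G1 X49.619 Y72.978 F2101
G1 X41.446 Y65.093
G1 X30.091 Y65.298
G1 X22.206 Y73.471
G1 X22.411 Y84.826
G1 X30.584 Y92.711
G1 X41.939 Y92.506
G1 X49.824 Y84.333
M5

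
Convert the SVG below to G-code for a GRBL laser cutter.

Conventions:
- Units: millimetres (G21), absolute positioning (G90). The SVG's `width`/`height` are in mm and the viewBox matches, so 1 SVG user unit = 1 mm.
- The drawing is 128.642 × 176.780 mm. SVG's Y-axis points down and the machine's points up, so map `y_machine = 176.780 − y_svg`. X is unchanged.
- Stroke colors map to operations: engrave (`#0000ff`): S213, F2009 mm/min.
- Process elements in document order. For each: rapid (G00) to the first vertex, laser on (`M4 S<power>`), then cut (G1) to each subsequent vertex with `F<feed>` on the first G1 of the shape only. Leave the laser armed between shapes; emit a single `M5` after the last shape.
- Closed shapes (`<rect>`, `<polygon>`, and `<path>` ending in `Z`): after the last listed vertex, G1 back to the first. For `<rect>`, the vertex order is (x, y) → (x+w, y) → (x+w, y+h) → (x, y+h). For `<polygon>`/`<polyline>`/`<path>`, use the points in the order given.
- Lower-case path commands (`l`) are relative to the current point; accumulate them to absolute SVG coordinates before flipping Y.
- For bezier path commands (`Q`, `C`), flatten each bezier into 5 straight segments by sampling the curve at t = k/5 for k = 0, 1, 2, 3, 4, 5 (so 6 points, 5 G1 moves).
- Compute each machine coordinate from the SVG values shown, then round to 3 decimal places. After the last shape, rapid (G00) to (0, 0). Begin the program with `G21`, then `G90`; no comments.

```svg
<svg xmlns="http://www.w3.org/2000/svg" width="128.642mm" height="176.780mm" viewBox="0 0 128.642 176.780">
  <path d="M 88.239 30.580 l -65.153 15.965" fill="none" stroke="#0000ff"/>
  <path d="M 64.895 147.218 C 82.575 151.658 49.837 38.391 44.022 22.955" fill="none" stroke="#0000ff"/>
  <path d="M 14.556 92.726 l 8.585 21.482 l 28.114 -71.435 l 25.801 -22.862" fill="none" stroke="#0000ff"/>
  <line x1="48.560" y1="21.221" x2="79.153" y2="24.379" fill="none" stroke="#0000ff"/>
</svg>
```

G21
G90
G00 X88.239 Y146.200
M4 S213
G1 X23.086 Y130.235 F2009
G00 X64.895 Y29.562
M4 S213
G1 X70.072 Y39.299 F2009
G1 X66.860 Y66.939
G1 X58.973 Y102.137
G1 X50.123 Y134.548
G1 X44.022 Y153.825
G00 X14.556 Y84.054
M4 S213
G1 X23.141 Y62.572 F2009
G1 X51.255 Y134.007
G1 X77.056 Y156.869
G00 X48.560 Y155.559
M4 S213
G1 X79.153 Y152.401 F2009
M5
G00 X0.000 Y0.000

viewBox `0 0 128.642 176.780` with mm width/height → 1 unit = 1 mm. Flip: y_m = 176.780 − y_svg.

**Shape 1** — `<path>` line segment, stroke `#0000ff` → engrave (S213, F2009). Machine vertices: (88.239,146.200) → (23.086,130.235). Open path.

**Shape 2** — `<path>` cubic bezier, stroke `#0000ff` → engrave (S213, F2009). Control points (SVG): P0=(64.895,147.218), P1=(82.575,151.658), P2=(49.837,38.391), P3=(44.022,22.955); sampled at t=k/5. Machine vertices: (64.895,29.562) → (70.072,39.299) → (66.860,66.939) → (58.973,102.137) → (50.123,134.548) → (44.022,153.825). Open path.

**Shape 3** — `<path>` open polyline, stroke `#0000ff` → engrave (S213, F2009). Machine vertices: (14.556,84.054) → (23.141,62.572) → (51.255,134.007) → (77.056,156.869). Open path.

**Shape 4** — `<line>` line segment, stroke `#0000ff` → engrave (S213, F2009). Machine vertices: (48.560,155.559) → (79.153,152.401). Open path.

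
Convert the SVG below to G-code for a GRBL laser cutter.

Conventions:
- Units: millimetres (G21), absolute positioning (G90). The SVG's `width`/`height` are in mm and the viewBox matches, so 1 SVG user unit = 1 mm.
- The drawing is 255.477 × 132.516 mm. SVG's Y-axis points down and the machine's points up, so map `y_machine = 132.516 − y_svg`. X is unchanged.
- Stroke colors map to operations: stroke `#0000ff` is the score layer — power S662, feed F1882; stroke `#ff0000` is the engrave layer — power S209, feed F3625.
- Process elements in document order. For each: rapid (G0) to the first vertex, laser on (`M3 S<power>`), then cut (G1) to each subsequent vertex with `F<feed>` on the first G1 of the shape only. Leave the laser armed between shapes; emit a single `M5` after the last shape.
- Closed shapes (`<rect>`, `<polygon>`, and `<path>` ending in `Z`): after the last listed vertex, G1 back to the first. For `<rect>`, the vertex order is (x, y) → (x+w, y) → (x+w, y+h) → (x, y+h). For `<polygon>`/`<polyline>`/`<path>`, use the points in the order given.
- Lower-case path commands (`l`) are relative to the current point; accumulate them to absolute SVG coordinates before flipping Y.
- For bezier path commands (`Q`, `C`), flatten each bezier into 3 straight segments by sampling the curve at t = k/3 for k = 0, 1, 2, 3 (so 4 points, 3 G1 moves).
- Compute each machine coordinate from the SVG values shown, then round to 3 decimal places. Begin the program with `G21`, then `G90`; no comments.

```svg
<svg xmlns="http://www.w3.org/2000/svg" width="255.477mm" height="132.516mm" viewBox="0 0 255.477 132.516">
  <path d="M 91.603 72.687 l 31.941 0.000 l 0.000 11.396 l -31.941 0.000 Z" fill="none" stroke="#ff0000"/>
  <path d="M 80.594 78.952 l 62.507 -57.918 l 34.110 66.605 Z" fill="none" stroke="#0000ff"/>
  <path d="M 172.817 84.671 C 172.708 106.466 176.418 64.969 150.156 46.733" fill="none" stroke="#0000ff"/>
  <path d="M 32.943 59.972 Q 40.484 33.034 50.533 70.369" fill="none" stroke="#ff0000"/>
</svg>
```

G21
G90
G0 X91.603 Y59.829
M3 S209
G1 X123.544 Y59.829 F3625
G1 X123.544 Y48.433
G1 X91.603 Y48.433
G1 X91.603 Y59.829
G0 X80.594 Y53.564
M3 S662
G1 X143.101 Y111.482 F1882
G1 X177.211 Y44.877
G1 X80.594 Y53.564
G0 X172.817 Y47.845
M3 S662
G1 X172.729 Y43.942 F1882
G1 X167.679 Y62.999
G1 X150.156 Y85.783
G0 X32.943 Y72.544
M3 S209
G1 X38.249 Y83.361 F3625
G1 X44.112 Y79.896
G1 X50.533 Y62.147
M5

1 u = 1 mm; y_m = 132.516 − y.

[1] `<path>` rectangle, #ff0000→engrave S209 F3625: (91.603,59.829) → (123.544,59.829) → (123.544,48.433) → (91.603,48.433) → (91.603,59.829) (closed)

[2] `<path>` closed polygon, #0000ff→score S662 F1882: (80.594,53.564) → (143.101,111.482) → (177.211,44.877) → (80.594,53.564) (closed)

[3] `<path>` cubic bezier, #0000ff→score S662 F1882: (172.817,47.845) → (172.729,43.942) → (167.679,62.999) → (150.156,85.783)

[4] `<path>` quadratic bezier, #ff0000→engrave S209 F3625: (32.943,72.544) → (38.249,83.361) → (44.112,79.896) → (50.533,62.147)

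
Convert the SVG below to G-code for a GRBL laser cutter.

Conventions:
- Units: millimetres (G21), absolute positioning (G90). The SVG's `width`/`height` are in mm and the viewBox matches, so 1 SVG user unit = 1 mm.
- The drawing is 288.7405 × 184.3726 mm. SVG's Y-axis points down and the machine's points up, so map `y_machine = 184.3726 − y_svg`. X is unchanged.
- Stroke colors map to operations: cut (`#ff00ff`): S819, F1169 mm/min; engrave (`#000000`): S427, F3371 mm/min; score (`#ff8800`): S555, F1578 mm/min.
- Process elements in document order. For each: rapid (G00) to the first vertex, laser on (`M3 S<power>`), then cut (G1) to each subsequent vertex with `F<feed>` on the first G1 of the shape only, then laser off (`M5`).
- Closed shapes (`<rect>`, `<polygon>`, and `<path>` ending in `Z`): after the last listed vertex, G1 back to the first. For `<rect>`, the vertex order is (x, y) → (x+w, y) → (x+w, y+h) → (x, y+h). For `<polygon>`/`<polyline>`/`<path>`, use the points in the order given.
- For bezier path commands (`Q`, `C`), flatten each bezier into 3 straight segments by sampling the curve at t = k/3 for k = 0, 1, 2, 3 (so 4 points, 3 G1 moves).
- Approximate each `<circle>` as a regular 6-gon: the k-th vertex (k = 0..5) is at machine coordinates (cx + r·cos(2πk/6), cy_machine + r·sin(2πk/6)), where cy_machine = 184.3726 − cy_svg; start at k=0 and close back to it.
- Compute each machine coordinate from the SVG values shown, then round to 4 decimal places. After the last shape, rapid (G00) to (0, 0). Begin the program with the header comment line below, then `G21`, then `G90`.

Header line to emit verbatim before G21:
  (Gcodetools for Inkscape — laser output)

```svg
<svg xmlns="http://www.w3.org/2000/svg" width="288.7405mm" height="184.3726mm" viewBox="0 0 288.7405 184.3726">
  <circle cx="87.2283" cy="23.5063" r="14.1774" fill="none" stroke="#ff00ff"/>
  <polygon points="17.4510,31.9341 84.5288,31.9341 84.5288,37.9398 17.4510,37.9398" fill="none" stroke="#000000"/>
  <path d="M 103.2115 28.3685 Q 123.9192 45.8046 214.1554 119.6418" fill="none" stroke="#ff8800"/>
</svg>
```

(Gcodetools for Inkscape — laser output)
G21
G90
G00 X101.4057 Y160.8663
M3 S819
G1 X94.3170 Y173.1443 F1169
G1 X80.1396 Y173.1443
G1 X73.0509 Y160.8663
G1 X80.1396 Y148.5883
G1 X94.3170 Y148.5883
G1 X101.4057 Y160.8663
M5
G00 X17.4510 Y152.4385
M3 S427
G1 X84.5288 Y152.4385 F3371
G1 X84.5288 Y146.4328
G1 X17.4510 Y146.4328
G1 X17.4510 Y152.4385
M5
G00 X103.2115 Y156.0041
M3 S555
G1 X124.7420 Y138.1132 F1578
G1 X161.7233 Y107.6888
G1 X214.1554 Y64.7308
M5
G00 X0.0000 Y0.0000

viewBox `0 0 288.7405 184.3726` with mm width/height → 1 unit = 1 mm. Flip: y_m = 184.3726 − y_svg.

**Shape 1** — `<circle>` circle, stroke `#ff00ff` → cut (S819, F1169). Machine vertices: (101.4057,160.8663) → (94.3170,173.1443) → (80.1396,173.1443) → (73.0509,160.8663) → (80.1396,148.5883) → (94.3170,148.5883) → (101.4057,160.8663). Closed: final G1 returns to the first vertex.

**Shape 2** — `<polygon>` rectangle, stroke `#000000` → engrave (S427, F3371). Machine vertices: (17.4510,152.4385) → (84.5288,152.4385) → (84.5288,146.4328) → (17.4510,146.4328) → (17.4510,152.4385). Closed: final G1 returns to the first vertex.

**Shape 3** — `<path>` quadratic bezier, stroke `#ff8800` → score (S555, F1578). Control points (SVG): P0=(103.2115,28.3685), P1=(123.9192,45.8046), P2=(214.1554,119.6418); sampled at t=k/3. Machine vertices: (103.2115,156.0041) → (124.7420,138.1132) → (161.7233,107.6888) → (214.1554,64.7308). Open path.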